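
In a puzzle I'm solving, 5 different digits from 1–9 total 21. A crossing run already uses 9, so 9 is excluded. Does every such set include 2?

No

Counterexample: {1,3,4,5,8} sums to 21 under that restriction without using 2.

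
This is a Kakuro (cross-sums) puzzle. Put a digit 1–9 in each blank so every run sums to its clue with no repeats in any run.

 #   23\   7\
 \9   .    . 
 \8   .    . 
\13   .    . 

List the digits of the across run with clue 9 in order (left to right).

8, 1

23 in 3 cells must be {6,8,9}; 7 in 3 cells must be {1,2,4}.
The 8 across and the 23 down share only 6, so R2C1 = 6.
R2C2 = 8 − 6 = 2 completes the 8 across.
Given what's placed, R3C2 must be 4 to fit the 13 across and 7 down.
R1C1 = 8: the only remaining digit allowed by both the 9 across and the 23 down.
R1C2 = 9 − 8 = 1 completes the 9 across.
R3C1 = 13 − 4 = 9 completes the 13 across.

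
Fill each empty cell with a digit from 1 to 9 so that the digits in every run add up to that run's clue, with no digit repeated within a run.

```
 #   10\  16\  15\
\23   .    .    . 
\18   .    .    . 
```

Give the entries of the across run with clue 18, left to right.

2, 7, 9

23 in 3 cells must be {6,8,9}; 16 in 2 cells must be {7,9}.
The 23 across and the 16 down share only 9, so R1C2 = 9.
R2C2 = 16 − 9 = 7 completes the 16 down.
Nothing is forced directly, so branch on R1C1, whose candidates are 6 or 8. If R1C1 = 6: that forces R1C3 = 8, after which R2C1 would have to be in {2,3,5,6,8,9} for the 18 across but in {4} for the 10 down — contradiction. So R1C1 = 8.
R1C3 = 23 − 17 = 6 completes the 23 across.
R2C1 = 10 − 8 = 2 completes the 10 down.
R2C3 = 18 − 9 = 9 completes the 18 across.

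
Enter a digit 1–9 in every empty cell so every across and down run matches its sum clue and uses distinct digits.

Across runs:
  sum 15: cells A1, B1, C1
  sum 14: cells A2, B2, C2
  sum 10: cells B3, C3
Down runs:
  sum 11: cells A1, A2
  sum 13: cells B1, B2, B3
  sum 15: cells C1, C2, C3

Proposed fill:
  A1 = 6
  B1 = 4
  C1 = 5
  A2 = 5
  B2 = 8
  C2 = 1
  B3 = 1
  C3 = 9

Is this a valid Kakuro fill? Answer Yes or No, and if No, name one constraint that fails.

Yes

Across: 6+4+5=15; 5+8+1=14; 1+9=10. Down: 6+5=11; 4+8+1=13; 5+1+9=15. No digit repeats within any run.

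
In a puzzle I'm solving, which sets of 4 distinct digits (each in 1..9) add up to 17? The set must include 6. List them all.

4 distinct digits from 1–9 sum between 10 and 30.
Keeping only sets containing 6.

{1,2,6,8}; {1,3,6,7}; {2,4,5,6}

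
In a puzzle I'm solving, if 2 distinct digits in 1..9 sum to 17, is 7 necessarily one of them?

The only way to make 17 from 2 distinct digits is {8,9}, which does not contain 7.

No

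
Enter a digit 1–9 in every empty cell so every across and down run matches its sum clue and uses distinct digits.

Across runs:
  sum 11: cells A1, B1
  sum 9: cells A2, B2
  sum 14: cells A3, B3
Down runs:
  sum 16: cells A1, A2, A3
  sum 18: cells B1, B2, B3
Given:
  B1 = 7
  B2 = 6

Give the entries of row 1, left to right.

4 7

A1 = 11 − 7 = 4 completes the 11 across.
A2 = 9 − 6 = 3 completes the 9 across.
A3 = 16 − 7 = 9 completes the 16 down.
B3 = 14 − 9 = 5 completes the 14 across.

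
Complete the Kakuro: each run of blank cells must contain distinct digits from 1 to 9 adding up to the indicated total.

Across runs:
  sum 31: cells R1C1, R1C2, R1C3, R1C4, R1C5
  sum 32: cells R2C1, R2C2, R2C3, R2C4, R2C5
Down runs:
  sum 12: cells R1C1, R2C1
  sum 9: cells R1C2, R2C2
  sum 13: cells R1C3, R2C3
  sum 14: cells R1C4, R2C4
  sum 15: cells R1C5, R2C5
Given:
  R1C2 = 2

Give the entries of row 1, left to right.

9 2 8 5 7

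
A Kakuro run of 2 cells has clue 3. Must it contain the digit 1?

The only way to make 3 from 2 distinct digits is {1,2}, which contains 1.

Yes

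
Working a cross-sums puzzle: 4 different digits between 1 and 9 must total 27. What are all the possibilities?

4 distinct digits from 1–9 sum between 10 and 30.

{3,7,8,9}; {4,6,8,9}; {5,6,7,9}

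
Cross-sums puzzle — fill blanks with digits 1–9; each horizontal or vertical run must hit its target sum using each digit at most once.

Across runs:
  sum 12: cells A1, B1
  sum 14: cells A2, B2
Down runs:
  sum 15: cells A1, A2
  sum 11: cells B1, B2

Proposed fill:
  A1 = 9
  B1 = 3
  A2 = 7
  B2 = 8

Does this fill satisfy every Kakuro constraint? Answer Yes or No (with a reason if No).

No — the across run A2–B2 sums to 15, not 14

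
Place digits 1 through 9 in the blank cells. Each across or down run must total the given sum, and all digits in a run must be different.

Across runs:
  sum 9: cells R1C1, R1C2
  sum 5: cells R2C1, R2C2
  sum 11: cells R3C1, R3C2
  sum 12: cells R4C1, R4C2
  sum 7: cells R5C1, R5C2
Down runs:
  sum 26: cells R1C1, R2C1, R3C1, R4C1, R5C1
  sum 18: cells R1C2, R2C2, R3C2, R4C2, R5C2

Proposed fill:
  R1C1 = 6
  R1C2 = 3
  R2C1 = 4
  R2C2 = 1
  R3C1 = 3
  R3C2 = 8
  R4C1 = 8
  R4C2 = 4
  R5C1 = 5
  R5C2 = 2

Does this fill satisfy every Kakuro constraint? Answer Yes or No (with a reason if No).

Across: 6+3=9; 4+1=5; 3+8=11; 8+4=12; 5+2=7. Down: 6+4+3+8+5=26; 3+1+8+4+2=18. No digit repeats within any run.

Yes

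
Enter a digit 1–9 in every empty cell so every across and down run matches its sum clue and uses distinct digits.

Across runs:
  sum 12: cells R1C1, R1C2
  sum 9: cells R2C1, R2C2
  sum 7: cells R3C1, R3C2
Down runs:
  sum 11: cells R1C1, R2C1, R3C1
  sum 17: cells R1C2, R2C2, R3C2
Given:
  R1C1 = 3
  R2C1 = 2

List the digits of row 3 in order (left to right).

6 1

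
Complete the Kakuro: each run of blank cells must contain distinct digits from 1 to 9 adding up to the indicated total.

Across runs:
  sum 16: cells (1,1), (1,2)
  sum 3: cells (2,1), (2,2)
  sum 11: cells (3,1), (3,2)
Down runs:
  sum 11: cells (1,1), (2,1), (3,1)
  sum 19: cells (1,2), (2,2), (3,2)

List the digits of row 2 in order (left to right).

1 2

16 in 2 cells must be {7,9}; 3 in 2 cells must be {1,2}.
The 16 across and the 11 down share only 7, so (1,1) = 7.
(1,2) = 16 − 7 = 9 completes the 16 across.
Given what's placed, (2,1) must be 1 to fit the 3 across and 11 down.
(2,2) = 3 − 1 = 2 completes the 3 across.
(3,1) = 11 − 8 = 3 completes the 11 down.
(3,2) = 11 − 3 = 8 completes the 11 across.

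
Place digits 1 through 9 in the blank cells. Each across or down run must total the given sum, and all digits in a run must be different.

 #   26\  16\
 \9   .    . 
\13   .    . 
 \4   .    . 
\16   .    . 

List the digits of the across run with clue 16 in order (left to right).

4 in 2 cells must be {1,3}; 16 in 2 cells must be {7,9}.
Only 3 fits R3C1 under both its across sum 4 and down sum 26.
R3C2 = 4 − 3 = 1 completes the 4 across.
Given what's placed, R4C1 must be 9 to fit the 16 across and 26 down.
R4C2 = 16 − 9 = 7 completes the 16 across.

9, 7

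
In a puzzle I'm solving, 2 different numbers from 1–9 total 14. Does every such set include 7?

No

Counterexample: {5,9} sums to 14 without using 7.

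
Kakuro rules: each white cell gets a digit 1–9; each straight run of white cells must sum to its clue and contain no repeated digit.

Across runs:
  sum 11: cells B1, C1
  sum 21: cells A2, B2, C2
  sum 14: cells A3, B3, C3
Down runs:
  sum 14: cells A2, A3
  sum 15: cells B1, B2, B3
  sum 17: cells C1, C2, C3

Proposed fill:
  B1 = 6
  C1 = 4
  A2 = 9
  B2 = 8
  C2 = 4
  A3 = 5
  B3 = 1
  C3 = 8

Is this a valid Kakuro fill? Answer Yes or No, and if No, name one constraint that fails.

No — the across run B1–C1 sums to 10, not 11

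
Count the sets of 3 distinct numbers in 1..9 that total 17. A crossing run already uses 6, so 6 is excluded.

3 distinct digits from 1–9 sum between 6 and 24.
Dropping sets that contain 6.
Enumerating: {1,7,9}, {2,7,8}, {3,5,9}, {4,5,8}.

4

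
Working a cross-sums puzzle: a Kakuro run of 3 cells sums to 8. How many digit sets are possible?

2

3 distinct digits from 1–9 sum between 6 and 24.
Enumerating: {1,2,5}, {1,3,4}.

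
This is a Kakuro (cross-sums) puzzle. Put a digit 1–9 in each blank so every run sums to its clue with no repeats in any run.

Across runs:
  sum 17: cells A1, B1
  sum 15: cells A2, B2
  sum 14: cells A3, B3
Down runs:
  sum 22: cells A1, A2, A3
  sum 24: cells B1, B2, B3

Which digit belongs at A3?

17 in 2 cells must be {8,9}; 24 in 3 cells must be {7,8,9}.
Nothing is forced directly, so branch on A1, whose candidates are 8 or 9. If A1 = 8: that forces B1 = 9, A2 = 9, after which B2 would have to be in {6} for the 15 across but in {7,8} for the 24 down — contradiction. So A1 = 9.
B1 = 17 − 9 = 8 completes the 17 across.
Given what's placed, B3 must be 9 to fit the 14 across and 24 down.
B2 = 24 − 17 = 7 completes the 24 down.
A3 = 14 − 9 = 5 completes the 14 across.
A2 = 15 − 7 = 8 completes the 15 across.

5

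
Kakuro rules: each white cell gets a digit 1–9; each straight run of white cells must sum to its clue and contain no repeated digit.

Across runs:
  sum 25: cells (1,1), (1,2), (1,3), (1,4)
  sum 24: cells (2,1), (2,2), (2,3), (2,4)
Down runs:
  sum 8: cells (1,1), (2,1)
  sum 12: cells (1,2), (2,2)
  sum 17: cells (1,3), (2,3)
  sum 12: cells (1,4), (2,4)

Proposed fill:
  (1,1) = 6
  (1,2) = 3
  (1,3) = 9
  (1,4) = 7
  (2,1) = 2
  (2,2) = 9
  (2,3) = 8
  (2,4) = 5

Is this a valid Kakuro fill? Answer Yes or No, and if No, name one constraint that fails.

Across: 6+3+9+7=25; 2+9+8+5=24. Down: 6+2=8; 3+9=12; 9+8=17; 7+5=12. No digit repeats within any run.

Yes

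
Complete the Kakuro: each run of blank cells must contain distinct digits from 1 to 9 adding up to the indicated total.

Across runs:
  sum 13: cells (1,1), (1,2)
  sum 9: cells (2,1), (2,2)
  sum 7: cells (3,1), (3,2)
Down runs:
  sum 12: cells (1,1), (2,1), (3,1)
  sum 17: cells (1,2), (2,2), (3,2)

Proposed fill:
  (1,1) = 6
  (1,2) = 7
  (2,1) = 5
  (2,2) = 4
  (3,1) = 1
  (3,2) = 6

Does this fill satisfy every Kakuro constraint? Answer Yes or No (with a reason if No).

Yes

Across: 6+7=13; 5+4=9; 1+6=7. Down: 6+5+1=12; 7+4+6=17. No digit repeats within any run.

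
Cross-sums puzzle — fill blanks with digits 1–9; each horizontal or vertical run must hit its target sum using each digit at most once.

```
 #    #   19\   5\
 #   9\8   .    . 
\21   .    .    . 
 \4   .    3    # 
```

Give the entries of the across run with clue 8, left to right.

7 1

4 in 2 cells must be {1,3}.
R1C2 = 7: the only remaining digit allowed by both the 8 across and the 19 down.
R1C3 = 8 − 7 = 1 completes the 8 across.
R2C2 = 19 − 10 = 9 completes the 19 down.
R2C3 = 5 − 1 = 4 completes the 5 down.
R3C1 = 4 − 3 = 1 completes the 4 across.
R2C1 = 21 − 13 = 8 completes the 21 across.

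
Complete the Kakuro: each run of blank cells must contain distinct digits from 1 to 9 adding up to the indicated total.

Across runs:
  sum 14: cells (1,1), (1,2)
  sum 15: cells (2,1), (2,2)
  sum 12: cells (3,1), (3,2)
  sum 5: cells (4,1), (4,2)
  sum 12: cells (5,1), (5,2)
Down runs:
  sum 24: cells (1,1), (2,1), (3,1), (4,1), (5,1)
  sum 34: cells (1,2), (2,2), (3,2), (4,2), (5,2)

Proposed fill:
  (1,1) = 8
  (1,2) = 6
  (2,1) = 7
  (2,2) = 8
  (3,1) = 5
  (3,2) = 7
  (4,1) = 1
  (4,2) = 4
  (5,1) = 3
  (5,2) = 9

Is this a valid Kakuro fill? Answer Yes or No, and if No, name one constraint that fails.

Across: 8+6=14; 7+8=15; 5+7=12; 1+4=5; 3+9=12. Down: 8+7+5+1+3=24; 6+8+7+4+9=34. No digit repeats within any run.

Yes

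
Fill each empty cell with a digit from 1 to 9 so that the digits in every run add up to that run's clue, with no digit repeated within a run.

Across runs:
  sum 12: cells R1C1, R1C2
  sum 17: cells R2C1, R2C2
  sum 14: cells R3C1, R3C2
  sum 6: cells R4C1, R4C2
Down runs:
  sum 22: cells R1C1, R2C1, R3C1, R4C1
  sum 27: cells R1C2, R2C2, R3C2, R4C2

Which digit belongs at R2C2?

8

17 in 2 cells must be {8,9}.
Nothing is forced directly, so branch on R4C2, whose candidates are 4 or 5. If R4C2 = 5: that forces R2C2 = 9, R3C2 = 6, R4C1 = 1, R1C2 = 7, R2C1 = 8, after which R3C1 would have to be in {8} for the 14 across but in {4,6,7,9} for the 22 down — contradiction. So R4C2 = 4.
R4C1 = 6 − 4 = 2 completes the 6 across.
Nothing is forced directly, so branch on R1C2, whose candidates are 8 or 9. If R1C2 = 8: that forces R1C1 = 4, R2C1 = 9, after which R2C2 would have to be in {8} for the 17 across but in {6,9} for the 27 down — contradiction. So R1C2 = 9.
R1C1 = 12 − 9 = 3 completes the 12 across.
R2C2 = 8: the only remaining digit allowed by both the 17 across and the 27 down.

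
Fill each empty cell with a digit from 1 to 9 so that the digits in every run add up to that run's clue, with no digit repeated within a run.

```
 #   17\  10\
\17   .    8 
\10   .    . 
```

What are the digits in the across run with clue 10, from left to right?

17 in 2 cells must be {8,9}.
R1C1 = 17 − 8 = 9 completes the 17 across.
R2C1 = 17 − 9 = 8 completes the 17 down.
R2C2 = 10 − 8 = 2 completes the 10 across.

8 2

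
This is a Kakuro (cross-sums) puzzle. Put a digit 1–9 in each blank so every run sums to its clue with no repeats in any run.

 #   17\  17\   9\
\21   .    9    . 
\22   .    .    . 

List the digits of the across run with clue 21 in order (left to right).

17 in 2 cells must be {8,9}.
Given what's placed, R1C1 must be 8 to fit the 21 across and 17 down.
R1C3 = 21 − 17 = 4 completes the 21 across.
R2C1 = 17 − 8 = 9 completes the 17 down.
R2C2 = 17 − 9 = 8 completes the 17 down.
R2C3 = 22 − 17 = 5 completes the 22 across.

8, 9, 4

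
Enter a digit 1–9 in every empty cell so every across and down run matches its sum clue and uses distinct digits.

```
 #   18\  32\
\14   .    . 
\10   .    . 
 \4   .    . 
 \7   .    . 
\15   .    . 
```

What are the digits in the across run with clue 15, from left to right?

7 8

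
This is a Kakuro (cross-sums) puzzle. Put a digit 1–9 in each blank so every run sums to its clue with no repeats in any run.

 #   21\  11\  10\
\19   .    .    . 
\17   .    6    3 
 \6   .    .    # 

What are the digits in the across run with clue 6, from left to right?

R1C3 = 10 − 3 = 7 completes the 10 down.
R2C1 = 17 − 9 = 8 completes the 17 across.
Given what's placed, R3C1 must be 4 to fit the 6 across and 21 down.
R3C2 = 6 − 4 = 2 completes the 6 across.
R1C1 = 21 − 12 = 9 completes the 21 down.
R1C2 = 19 − 16 = 3 completes the 19 across.

4, 2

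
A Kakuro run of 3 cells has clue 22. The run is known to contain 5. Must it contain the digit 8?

Yes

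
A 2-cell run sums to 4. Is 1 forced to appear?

Yes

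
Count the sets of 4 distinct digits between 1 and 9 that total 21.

4 distinct digits from 1–9 sum between 10 and 30.

11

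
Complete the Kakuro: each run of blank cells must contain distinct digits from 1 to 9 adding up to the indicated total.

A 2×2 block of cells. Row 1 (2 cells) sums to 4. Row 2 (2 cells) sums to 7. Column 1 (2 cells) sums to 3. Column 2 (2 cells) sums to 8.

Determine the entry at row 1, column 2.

4 in 2 cells must be {1,3}; 3 in 2 cells must be {1,2}.
The 4 across and the 3 down share only 1, so (1,1) = 1.
(1,2) = 4 − 1 = 3 completes the 4 across.
(2,1) = 3 − 1 = 2 completes the 3 down.
(2,2) = 7 − 2 = 5 completes the 7 across.

3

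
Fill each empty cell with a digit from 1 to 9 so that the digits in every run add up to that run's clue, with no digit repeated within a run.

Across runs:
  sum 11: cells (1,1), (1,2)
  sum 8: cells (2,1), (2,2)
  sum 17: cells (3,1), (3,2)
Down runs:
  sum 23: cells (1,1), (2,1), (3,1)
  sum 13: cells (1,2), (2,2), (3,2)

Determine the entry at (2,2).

2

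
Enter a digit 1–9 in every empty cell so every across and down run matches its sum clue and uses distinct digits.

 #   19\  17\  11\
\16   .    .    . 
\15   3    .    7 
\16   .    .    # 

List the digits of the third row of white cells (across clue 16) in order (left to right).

7 9

16 in 2 cells must be {7,9}.
R1C3 = 11 − 7 = 4 completes the 11 down.
R2C2 = 15 − 10 = 5 completes the 15 across.
R3C2 = 9: the only remaining digit allowed by both the 16 across and the 17 down.
R1C2 = 17 − 14 = 3 completes the 17 down.
R3C1 = 16 − 9 = 7 completes the 16 across.
R1C1 = 16 − 7 = 9 completes the 16 across.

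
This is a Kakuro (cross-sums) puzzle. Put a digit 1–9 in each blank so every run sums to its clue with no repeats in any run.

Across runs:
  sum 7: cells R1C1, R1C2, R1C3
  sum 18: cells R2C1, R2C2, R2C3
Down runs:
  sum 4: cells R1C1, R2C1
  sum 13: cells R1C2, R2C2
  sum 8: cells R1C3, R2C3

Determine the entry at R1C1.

1

7 in 3 cells must be {1,2,4}; 4 in 2 cells must be {1,3}.
The 7 across and the 4 down share only 1, so R1C1 = 1.
Given what's placed, R1C2 must be 4 to fit the 7 across and 13 down.
R1C3 = 7 − 5 = 2 completes the 7 across.
R2C1 = 4 − 1 = 3 completes the 4 down.
R2C2 = 13 − 4 = 9 completes the 13 down.
R2C3 = 18 − 12 = 6 completes the 18 across.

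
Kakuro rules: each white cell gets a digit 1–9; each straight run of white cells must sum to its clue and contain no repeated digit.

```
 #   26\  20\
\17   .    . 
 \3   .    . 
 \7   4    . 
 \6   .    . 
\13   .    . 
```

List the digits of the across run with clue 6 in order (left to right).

5 1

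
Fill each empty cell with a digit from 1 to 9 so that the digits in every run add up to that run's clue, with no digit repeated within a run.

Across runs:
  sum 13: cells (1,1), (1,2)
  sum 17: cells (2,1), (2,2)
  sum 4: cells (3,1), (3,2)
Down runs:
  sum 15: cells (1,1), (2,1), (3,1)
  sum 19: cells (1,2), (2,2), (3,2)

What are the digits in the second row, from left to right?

8 9

17 in 2 cells must be {8,9}; 4 in 2 cells must be {1,3}.
The 4 across and the 19 down share only 3, so (3,2) = 3.
Given what's placed, (2,2) must be 9 to fit the 17 across and 19 down.
(3,1) = 4 − 3 = 1 completes the 4 across.
(1,2) = 19 − 12 = 7 completes the 19 down.
(2,1) = 17 − 9 = 8 completes the 17 across.
(1,1) = 13 − 7 = 6 completes the 13 across.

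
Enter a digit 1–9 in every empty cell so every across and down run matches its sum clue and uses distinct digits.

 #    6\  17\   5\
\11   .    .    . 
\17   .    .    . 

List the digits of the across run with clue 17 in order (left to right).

5 9 3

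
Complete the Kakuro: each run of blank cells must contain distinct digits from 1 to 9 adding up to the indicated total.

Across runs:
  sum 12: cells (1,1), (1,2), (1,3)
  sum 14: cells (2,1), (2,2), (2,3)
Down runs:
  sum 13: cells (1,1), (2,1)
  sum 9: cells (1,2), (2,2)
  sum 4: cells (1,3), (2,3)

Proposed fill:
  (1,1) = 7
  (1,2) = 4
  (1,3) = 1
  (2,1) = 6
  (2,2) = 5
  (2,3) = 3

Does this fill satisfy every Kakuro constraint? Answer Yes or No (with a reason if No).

Across: 7+4+1=12; 6+5+3=14. Down: 7+6=13; 4+5=9; 1+3=4. No digit repeats within any run.

Yes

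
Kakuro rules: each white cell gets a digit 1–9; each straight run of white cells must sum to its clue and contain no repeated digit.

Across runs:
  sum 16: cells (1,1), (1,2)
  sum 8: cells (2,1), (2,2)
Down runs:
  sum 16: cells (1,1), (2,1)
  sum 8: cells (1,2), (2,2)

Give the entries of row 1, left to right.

16 in 2 cells must be {7,9}.
The 16 across and the 8 down share only 7, so (1,2) = 7.
The 8 across and the 16 down share only 7, so (2,1) = 7.
(2,2) = 8 − 7 = 1 completes the 8 across.
(1,1) = 16 − 7 = 9 completes the 16 across.

9, 7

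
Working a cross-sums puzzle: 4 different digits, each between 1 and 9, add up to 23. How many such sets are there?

9

4 distinct digits from 1–9 sum between 10 and 30.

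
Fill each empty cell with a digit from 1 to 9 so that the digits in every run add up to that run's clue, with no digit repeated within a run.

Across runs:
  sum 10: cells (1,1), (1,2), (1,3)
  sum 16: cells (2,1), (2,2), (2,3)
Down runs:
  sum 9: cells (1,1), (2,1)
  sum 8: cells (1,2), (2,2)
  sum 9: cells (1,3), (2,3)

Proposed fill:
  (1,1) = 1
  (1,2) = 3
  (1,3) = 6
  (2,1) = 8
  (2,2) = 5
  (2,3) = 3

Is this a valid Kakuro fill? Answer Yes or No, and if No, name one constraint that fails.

Across: 1+3+6=10; 8+5+3=16. Down: 1+8=9; 3+5=8; 6+3=9. No digit repeats within any run.

Yes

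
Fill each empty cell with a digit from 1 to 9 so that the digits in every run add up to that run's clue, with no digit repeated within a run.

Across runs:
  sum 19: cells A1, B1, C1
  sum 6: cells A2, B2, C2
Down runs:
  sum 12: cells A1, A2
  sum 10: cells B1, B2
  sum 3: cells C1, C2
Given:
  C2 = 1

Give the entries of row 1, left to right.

6 in 3 cells must be {1,2,3}; 3 in 2 cells must be {1,2}.
C1 = 3 − 1 = 2 completes the 3 down.
Given what's placed, A2 must be 3 to fit the 6 across and 12 down.
B2 = 6 − 4 = 2 completes the 6 across.
A1 = 12 − 3 = 9 completes the 12 down.
B1 = 19 − 11 = 8 completes the 19 across.

9 8 2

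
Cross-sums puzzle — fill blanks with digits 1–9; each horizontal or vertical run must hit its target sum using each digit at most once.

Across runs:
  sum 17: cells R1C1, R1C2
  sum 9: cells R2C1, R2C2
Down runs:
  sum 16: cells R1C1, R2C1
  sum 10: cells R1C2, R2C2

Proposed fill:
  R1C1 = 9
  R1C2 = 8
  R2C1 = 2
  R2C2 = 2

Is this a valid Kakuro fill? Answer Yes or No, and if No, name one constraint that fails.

No — the across run R2C1–R2C2 sums to 4, not 9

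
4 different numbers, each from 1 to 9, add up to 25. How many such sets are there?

6

4 distinct digits from 1–9 sum between 10 and 30.
Enumerating: {1,7,8,9}, {2,6,8,9}, {3,5,8,9}, {3,6,7,9}, {4,5,7,9}, {4,6,7,8}.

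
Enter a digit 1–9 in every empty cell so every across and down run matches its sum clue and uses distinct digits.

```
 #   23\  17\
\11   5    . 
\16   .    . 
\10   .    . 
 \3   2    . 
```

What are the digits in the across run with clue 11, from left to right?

5 6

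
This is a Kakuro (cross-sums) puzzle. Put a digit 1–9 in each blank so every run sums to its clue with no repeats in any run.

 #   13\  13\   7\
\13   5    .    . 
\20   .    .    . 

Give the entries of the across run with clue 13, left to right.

5 6 2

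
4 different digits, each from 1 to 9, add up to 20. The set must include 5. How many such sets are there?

4

4 distinct digits from 1–9 sum between 10 and 30.
Keeping only sets containing 5.
Enumerating: {1,5,6,8}, {2,4,5,9}, {2,5,6,7}, {3,4,5,8}.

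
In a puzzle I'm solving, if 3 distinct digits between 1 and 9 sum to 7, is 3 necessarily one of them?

No

The only way to make 7 from 3 distinct digits is {1,2,4}, which does not contain 3.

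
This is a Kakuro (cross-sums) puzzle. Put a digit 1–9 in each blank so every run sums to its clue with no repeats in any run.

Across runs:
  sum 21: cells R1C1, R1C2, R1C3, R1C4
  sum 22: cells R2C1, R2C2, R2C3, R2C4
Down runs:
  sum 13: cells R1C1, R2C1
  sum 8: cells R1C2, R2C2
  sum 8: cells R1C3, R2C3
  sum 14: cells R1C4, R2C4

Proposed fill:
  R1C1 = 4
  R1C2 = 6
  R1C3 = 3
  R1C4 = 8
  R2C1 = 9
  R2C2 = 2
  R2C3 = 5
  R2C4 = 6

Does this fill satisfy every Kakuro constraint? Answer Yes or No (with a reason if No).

Yes

Across: 4+6+3+8=21; 9+2+5+6=22. Down: 4+9=13; 6+2=8; 3+5=8; 8+6=14. No digit repeats within any run.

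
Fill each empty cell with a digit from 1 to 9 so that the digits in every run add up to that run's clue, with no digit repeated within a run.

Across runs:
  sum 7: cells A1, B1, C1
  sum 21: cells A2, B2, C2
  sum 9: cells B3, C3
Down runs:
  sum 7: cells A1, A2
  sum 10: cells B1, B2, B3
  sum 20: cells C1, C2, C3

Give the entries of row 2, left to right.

7 in 3 cells must be {1,2,4}.
Only 4 fits C1 under both its across sum 7 and down sum 20.
Given what's placed, C3 must be 7 to fit the 9 across and 20 down.
C2 = 20 − 11 = 9 completes the 20 down.
B3 = 9 − 7 = 2 completes the 9 across.
B1 = 1: the only remaining digit allowed by both the 7 across and the 10 down.
B2 = 10 − 3 = 7 completes the 10 down.
A1 = 7 − 5 = 2 completes the 7 across.
A2 = 21 − 16 = 5 completes the 21 across.

5, 7, 9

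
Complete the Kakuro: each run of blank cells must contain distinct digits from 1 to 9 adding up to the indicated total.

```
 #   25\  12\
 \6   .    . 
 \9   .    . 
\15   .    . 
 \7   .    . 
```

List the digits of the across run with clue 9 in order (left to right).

7 2

Only 6 fits R3C2 under both its across sum 15 and down sum 12.
R3C1 = 15 − 6 = 9 completes the 15 across.
Nothing is forced directly, so branch on R1C2, whose candidates are 1 or 2. If R1C2 = 2: that forces R1C1 = 4, R4C1 = 5, after which R4C2 would have to be in {2} for the 7 across but in {1,3} for the 12 down — contradiction. So R1C2 = 1.
R1C1 = 6 − 1 = 5 completes the 6 across.
No cell is forced outright now. R2C2 can only be 2 or 3 (the digits allowed by both its 9 across and its 12 down). If R2C2 = 3: then R2C1 would have to be in {6} for the 9 across but in {3,4,7,8} for the 25 down — contradiction. So R2C2 = 2.
R2C1 = 9 − 2 = 7 completes the 9 across.
R4C1 = 25 − 21 = 4 completes the 25 down.
R4C2 = 7 − 4 = 3 completes the 7 across.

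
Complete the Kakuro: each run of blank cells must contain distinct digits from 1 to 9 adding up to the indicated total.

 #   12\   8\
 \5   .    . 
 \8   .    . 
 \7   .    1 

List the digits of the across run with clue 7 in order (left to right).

R3C1 = 7 − 1 = 6 completes the 7 across.
No cell is forced outright now. R1C1 can only be 1 or 2 or 4 (the digits allowed by both its 5 across and its 12 down). If R1C1 = 2: that forces R1C2 = 3, after which R2C1 would have to be in {1,2,3,5,6,7} for the 8 across but in {4} for the 12 down — contradiction. If R1C1 = 4: then R1C2 would have to be in {1} for the 5 across but in {2,3,4,5} for the 8 down — contradiction. So R1C1 = 1.
R1C2 = 5 − 1 = 4 completes the 5 across.
R2C1 = 12 − 7 = 5 completes the 12 down.
R2C2 = 8 − 5 = 3 completes the 8 across.

6 1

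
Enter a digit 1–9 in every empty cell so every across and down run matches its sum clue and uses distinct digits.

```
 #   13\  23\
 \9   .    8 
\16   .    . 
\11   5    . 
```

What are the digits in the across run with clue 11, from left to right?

16 in 2 cells must be {7,9}; 23 in 3 cells must be {6,8,9}.
R1C1 = 9 − 8 = 1 completes the 9 across.
R2C1 = 13 − 6 = 7 completes the 13 down.
R2C2 = 16 − 7 = 9 completes the 16 across.
R3C2 = 11 − 5 = 6 completes the 11 across.

5, 6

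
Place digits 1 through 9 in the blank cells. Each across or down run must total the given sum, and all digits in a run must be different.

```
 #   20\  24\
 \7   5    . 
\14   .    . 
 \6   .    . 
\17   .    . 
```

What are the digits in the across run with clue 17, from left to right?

8 9

17 in 2 cells must be {8,9}.
R1C2 = 7 − 5 = 2 completes the 7 across.
R3C2 = 5: the only remaining digit allowed by both the 6 across and the 24 down.
R3C1 = 6 − 5 = 1 completes the 6 across.
R4C1 = 8: the only remaining digit allowed by both the 17 across and the 20 down.
R4C2 = 17 − 8 = 9 completes the 17 across.
R2C1 = 20 − 14 = 6 completes the 20 down.
R2C2 = 14 − 6 = 8 completes the 14 across.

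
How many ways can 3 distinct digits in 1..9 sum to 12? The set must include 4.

3 distinct digits from 1–9 sum between 6 and 24.
Keeping only sets containing 4.
Enumerating: {1,4,7}, {2,4,6}, {3,4,5}.

3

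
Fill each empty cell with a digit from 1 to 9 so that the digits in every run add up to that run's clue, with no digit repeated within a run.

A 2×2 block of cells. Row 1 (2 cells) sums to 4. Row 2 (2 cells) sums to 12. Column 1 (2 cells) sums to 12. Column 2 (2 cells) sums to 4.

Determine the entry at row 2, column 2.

4 in 2 cells must be {1,3}.
The 4 across and the 12 down share only 3, so (1,1) = 3.
(1,2) = 4 − 3 = 1 completes the 4 across.
(2,1) = 12 − 3 = 9 completes the 12 down.
(2,2) = 12 − 9 = 3 completes the 12 across.

3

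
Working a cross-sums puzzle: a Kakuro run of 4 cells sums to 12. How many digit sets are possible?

2

4 distinct digits from 1–9 sum between 10 and 30.
Enumerating: {1,2,3,6}, {1,2,4,5}.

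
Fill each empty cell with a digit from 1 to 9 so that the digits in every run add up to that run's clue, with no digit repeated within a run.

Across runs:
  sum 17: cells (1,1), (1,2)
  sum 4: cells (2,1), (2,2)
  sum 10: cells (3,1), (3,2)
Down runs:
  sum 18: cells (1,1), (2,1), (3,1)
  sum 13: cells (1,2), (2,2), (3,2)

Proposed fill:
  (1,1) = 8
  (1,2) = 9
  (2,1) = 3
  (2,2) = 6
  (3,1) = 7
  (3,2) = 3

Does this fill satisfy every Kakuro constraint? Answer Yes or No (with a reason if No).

No — the down run (1,2)–(3,2) sums to 18, not 13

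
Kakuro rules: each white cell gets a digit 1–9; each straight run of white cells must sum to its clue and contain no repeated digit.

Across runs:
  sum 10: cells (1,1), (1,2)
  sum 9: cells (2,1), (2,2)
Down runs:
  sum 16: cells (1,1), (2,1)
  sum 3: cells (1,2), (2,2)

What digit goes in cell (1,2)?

1

16 in 2 cells must be {7,9}; 3 in 2 cells must be {1,2}.
The 9 across and the 16 down share only 7, so (2,1) = 7.
(2,2) = 9 − 7 = 2 completes the 9 across.
(1,1) = 16 − 7 = 9 completes the 16 down.
(1,2) = 10 − 9 = 1 completes the 10 across.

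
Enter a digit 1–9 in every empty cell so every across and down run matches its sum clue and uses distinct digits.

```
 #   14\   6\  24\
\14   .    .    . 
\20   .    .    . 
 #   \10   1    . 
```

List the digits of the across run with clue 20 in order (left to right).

6 in 3 cells must be {1,2,3}; 24 in 3 cells must be {7,8,9}.
R2C2 = 3: the only remaining digit allowed by both the 20 across and the 6 down.
R3C3 = 10 − 1 = 9 completes the 10 across.
R1C2 = 6 − 4 = 2 completes the 6 down.
R2C3 = 8: the only remaining digit allowed by both the 20 across and the 24 down.
R1C3 = 24 − 17 = 7 completes the 24 down.
R2C1 = 20 − 11 = 9 completes the 20 across.
R1C1 = 14 − 9 = 5 completes the 14 across.

9, 3, 8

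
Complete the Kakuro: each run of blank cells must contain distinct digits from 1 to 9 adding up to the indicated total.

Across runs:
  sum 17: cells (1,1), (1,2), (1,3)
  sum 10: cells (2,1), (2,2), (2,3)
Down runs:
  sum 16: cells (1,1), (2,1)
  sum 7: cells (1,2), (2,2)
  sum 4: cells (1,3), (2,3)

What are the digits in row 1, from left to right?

9 5 3

16 in 2 cells must be {7,9}; 4 in 2 cells must be {1,3}.
The 10 across and the 16 down share only 7, so (2,1) = 7.
Given what's placed, (2,3) must be 1 to fit the 10 across and 4 down.
(1,1) = 16 − 7 = 9 completes the 16 down.
(1,3) = 4 − 1 = 3 completes the 4 down.
(2,2) = 10 − 8 = 2 completes the 10 across.
(1,2) = 17 − 12 = 5 completes the 17 across.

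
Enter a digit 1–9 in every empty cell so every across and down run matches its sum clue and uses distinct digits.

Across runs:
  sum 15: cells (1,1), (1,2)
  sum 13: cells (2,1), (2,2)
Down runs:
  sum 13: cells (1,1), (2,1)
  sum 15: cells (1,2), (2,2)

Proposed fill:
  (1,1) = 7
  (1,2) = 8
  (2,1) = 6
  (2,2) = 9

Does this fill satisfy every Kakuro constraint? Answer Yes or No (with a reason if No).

No — the across run (2,1)–(2,2) sums to 15, not 13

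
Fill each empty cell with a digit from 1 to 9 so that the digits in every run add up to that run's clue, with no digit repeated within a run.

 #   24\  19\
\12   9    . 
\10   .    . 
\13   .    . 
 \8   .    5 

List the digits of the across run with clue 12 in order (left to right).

9 3

R1C2 = 12 − 9 = 3 completes the 12 across.
R4C1 = 8 − 5 = 3 completes the 8 across.
No cell is forced outright now. R2C1 can only be 4 or 7 or 8 (the digits allowed by both its 10 across and its 24 down). If R2C1 = 4: then R2C2 would have to be in {6} for the 10 across but in {2,4,7,9} for the 19 down — contradiction. If R2C1 = 7: then R2C2 would have to be in {3} for the 10 across but in {2,4,7,9} for the 19 down — contradiction. So R2C1 = 8.
R2C2 = 10 − 8 = 2 completes the 10 across.
R3C1 = 24 − 20 = 4 completes the 24 down.
R3C2 = 13 − 4 = 9 completes the 13 across.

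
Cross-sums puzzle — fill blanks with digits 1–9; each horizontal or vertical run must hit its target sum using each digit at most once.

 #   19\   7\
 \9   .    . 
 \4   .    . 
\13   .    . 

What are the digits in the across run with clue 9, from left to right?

4 in 2 cells must be {1,3}; 7 in 3 cells must be {1,2,4}.
The 4 across and the 19 down share only 3, so R2C1 = 3.
R2C2 = 4 − 3 = 1 completes the 4 across.
Given what's placed, R3C2 must be 4 to fit the 13 across and 7 down.
R1C1 = 7: the only remaining digit allowed by both the 9 across and the 19 down.
R1C2 = 9 − 7 = 2 completes the 9 across.
R3C1 = 13 − 4 = 9 completes the 13 across.

7, 2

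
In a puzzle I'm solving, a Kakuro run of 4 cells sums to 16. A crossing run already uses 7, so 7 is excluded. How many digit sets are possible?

5

4 distinct digits from 1–9 sum between 10 and 30.
Dropping sets that contain 7.
Enumerating: {1,2,4,9}, {1,2,5,8}, {1,3,4,8}, {1,4,5,6}, {2,3,5,6}.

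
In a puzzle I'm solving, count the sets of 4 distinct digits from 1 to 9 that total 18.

4 distinct digits from 1–9 sum between 10 and 30.

11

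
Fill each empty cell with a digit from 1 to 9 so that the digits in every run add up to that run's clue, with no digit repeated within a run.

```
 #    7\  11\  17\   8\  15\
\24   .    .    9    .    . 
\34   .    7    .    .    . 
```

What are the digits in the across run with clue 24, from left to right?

34 in 5 cells must be {4,6,7,8,9}; 17 in 2 cells must be {8,9}.
R1C2 = 11 − 7 = 4 completes the 11 down.
R2C3 = 17 − 9 = 8 completes the 17 down.
R2C4 = 6: the only remaining digit allowed by both the 34 across and the 8 down.
R2C5 = 9: the only remaining digit allowed by both the 34 across and the 15 down.
R1C4 = 8 − 6 = 2 completes the 8 down.
R1C5 = 15 − 9 = 6 completes the 15 down.
R2C1 = 34 − 30 = 4 completes the 34 across.
R1C1 = 24 − 21 = 3 completes the 24 across.

3, 4, 9, 2, 6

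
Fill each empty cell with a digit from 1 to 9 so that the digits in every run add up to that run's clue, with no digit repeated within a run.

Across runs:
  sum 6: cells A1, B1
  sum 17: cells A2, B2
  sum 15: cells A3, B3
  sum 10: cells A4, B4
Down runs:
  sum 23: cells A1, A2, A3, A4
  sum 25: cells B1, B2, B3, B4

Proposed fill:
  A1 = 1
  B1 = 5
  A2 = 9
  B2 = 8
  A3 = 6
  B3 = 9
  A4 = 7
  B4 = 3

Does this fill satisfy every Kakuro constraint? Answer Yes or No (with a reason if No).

Yes

Across: 1+5=6; 9+8=17; 6+9=15; 7+3=10. Down: 1+9+6+7=23; 5+8+9+3=25. No digit repeats within any run.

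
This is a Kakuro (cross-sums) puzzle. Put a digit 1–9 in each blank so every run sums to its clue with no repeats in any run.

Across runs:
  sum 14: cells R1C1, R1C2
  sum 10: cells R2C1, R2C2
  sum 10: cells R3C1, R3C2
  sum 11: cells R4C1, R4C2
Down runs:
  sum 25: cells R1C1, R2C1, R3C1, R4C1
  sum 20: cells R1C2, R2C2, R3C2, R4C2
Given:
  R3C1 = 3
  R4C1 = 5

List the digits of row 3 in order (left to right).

R3C2 = 10 − 3 = 7 completes the 10 across.
R4C2 = 11 − 5 = 6 completes the 11 across.
Given what's placed, R1C2 must be 5 to fit the 14 across and 20 down.
R2C2 = 20 − 18 = 2 completes the 20 down.
R1C1 = 14 − 5 = 9 completes the 14 across.
R2C1 = 10 − 2 = 8 completes the 10 across.

3, 7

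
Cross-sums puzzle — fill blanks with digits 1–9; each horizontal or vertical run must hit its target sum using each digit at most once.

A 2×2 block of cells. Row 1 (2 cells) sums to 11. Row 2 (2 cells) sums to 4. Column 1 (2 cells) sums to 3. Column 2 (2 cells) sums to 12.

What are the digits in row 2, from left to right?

1 3

4 in 2 cells must be {1,3}; 3 in 2 cells must be {1,2}.
The 11 across and the 3 down share only 2, so (1,1) = 2.
(1,2) = 11 − 2 = 9 completes the 11 across.
(2,1) = 3 − 2 = 1 completes the 3 down.
(2,2) = 4 − 1 = 3 completes the 4 across.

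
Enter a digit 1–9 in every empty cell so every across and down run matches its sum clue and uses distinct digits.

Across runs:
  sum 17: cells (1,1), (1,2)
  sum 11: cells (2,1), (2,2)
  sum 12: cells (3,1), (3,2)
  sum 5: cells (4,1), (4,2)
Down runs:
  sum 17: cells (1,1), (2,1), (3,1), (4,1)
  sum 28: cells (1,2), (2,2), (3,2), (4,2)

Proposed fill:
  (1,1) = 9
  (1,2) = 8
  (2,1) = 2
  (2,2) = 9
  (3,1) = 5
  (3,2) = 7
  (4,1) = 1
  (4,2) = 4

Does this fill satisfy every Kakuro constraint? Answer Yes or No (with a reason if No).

Across: 9+8=17; 2+9=11; 5+7=12; 1+4=5. Down: 9+2+5+1=17; 8+9+7+4=28. No digit repeats within any run.

Yes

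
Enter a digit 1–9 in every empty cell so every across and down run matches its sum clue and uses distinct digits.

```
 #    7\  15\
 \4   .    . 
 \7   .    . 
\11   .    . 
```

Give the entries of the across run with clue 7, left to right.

4 in 2 cells must be {1,3}; 7 in 3 cells must be {1,2,4}.
The 4 across and the 7 down share only 1, so R1C1 = 1.
R1C2 = 4 − 1 = 3 completes the 4 across.
Nothing is forced directly, so branch on R2C1, whose candidates are 2 or 4. If R2C1 = 4: then R2C2 would have to be in {3} for the 7 across but in {4,5,7,8} for the 15 down — contradiction. So R2C1 = 2.
R2C2 = 7 − 2 = 5 completes the 7 across.
R3C1 = 7 − 3 = 4 completes the 7 down.
R3C2 = 11 − 4 = 7 completes the 11 across.

2 5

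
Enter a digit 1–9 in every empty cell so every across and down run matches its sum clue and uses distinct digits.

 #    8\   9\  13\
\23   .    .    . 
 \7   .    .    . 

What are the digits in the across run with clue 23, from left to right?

6 8 9

23 in 3 cells must be {6,8,9}; 7 in 3 cells must be {1,2,4}.
The 23 across and the 8 down share only 6, so R1C1 = 6.
Given what's placed, R1C2 must be 8 to fit the 23 across and 9 down.
R1C3 = 23 − 14 = 9 completes the 23 across.
R2C1 = 8 − 6 = 2 completes the 8 down.
R2C2 = 9 − 8 = 1 completes the 9 down.
R2C3 = 7 − 3 = 4 completes the 7 across.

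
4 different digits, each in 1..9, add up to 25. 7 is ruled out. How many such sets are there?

4 distinct digits from 1–9 sum between 10 and 30.
Dropping sets that contain 7.
Enumerating: {2,6,8,9}, {3,5,8,9}.

2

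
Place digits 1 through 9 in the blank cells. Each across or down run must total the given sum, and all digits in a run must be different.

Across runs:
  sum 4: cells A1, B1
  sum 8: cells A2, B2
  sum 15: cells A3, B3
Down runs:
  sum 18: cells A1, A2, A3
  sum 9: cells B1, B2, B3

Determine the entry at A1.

3

4 in 2 cells must be {1,3}.
The 15 across and the 9 down share only 6, so B3 = 6.
Given what's placed, B1 must be 1 to fit the 4 across and 9 down.
B2 = 9 − 7 = 2 completes the 9 down.
A3 = 15 − 6 = 9 completes the 15 across.
A1 = 4 − 1 = 3 completes the 4 across.
A2 = 8 − 2 = 6 completes the 8 across.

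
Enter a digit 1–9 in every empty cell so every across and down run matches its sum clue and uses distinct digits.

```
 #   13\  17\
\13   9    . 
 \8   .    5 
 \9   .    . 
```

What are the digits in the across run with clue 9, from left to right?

1 8

R1C2 = 13 − 9 = 4 completes the 13 across.
R2C1 = 8 − 5 = 3 completes the 8 across.
R3C1 = 13 − 12 = 1 completes the 13 down.
R3C2 = 9 − 1 = 8 completes the 9 across.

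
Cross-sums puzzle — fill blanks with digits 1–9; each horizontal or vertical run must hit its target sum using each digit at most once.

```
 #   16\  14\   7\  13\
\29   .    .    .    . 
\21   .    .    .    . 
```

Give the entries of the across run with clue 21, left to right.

29 in 4 cells must be {5,7,8,9}; 16 in 2 cells must be {7,9}.
Only 5 fits R1C3 under both its across sum 29 and down sum 7.
R2C3 = 7 − 5 = 2 completes the 7 down.
Nothing is forced directly, so branch on R1C1, whose candidates are 7 or 9. If R1C1 = 9: that forces R1C2 = 8, R1C4 = 7, R2C1 = 7, after which R2C2 would have to be in {3,4,8,9} for the 21 across but in {6} for the 14 down — contradiction. So R1C1 = 7.
R2C1 = 16 − 7 = 9 completes the 16 down.
R2C2 = 6: the only remaining digit allowed by both the 21 across and the 14 down.
R2C4 = 21 − 17 = 4 completes the 21 across.

9, 6, 2, 4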